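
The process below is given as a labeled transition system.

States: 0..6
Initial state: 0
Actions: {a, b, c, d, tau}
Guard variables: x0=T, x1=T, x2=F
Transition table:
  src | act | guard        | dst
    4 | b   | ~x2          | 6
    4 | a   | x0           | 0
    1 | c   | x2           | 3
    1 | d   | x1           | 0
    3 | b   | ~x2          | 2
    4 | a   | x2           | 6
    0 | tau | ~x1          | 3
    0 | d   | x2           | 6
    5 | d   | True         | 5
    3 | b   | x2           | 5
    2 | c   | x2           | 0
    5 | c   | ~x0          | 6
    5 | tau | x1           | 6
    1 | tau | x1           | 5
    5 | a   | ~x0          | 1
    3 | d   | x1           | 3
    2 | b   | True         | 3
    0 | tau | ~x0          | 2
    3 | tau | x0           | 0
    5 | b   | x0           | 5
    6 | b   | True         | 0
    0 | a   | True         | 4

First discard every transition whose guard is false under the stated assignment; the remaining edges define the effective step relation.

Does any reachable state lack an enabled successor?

Answer: DEADLOCK-FREE

Trace:
R = {0,4,6}
  0: a→4  [1 exit(s)]
  4: a→0  b→6  [2 exit(s)]
  6: b→0  [1 exit(s)]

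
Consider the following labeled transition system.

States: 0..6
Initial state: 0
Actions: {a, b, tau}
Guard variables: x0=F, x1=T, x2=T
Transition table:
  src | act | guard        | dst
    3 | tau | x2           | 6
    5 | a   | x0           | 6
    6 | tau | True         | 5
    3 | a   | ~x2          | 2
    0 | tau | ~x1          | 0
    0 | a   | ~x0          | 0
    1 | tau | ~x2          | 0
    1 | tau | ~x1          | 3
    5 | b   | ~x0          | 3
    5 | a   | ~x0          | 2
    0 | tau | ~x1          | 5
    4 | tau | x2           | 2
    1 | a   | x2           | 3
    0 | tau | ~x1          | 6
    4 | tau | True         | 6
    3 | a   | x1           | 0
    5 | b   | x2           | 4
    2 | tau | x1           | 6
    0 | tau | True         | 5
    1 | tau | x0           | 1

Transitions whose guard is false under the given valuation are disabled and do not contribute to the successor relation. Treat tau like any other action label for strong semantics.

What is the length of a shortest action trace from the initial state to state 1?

Breadth-first toward 1:
  depth 0: {0}
  depth 1: {5}
  depth 2: {2,3,4}
  depth 3: {6}
1 never appears.

Answer: UNREACHABLE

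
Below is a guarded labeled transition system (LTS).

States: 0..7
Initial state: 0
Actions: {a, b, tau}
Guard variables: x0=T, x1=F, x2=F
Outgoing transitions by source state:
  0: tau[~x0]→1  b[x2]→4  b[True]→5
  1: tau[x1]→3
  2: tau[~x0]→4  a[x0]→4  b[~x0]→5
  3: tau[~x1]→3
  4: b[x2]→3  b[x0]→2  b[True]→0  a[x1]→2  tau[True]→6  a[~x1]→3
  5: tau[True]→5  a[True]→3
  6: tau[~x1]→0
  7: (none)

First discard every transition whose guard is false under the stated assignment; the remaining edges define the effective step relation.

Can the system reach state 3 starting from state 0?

Answer: REACHABLE

Trace:
Guard filter leaves 10 enabled edge(s).
Layer 0: {0}
Layer 1: {5}  now seen {0,5}
Layer 2: {3}  now seen {0,3,5}
Reachable = {0,3,5}
witness 3: b·a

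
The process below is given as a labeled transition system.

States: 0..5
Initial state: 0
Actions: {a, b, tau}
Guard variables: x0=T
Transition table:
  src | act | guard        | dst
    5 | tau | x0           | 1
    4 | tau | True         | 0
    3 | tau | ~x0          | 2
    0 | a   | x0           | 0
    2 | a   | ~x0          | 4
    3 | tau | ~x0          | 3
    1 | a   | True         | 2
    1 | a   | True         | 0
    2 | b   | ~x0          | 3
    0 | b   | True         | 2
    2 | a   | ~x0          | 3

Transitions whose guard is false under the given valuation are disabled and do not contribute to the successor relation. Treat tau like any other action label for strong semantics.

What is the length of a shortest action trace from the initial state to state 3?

BFS to 3:
  L0 = {0}
  L1 = {2}
3 never appears.

Answer: UNREACHABLE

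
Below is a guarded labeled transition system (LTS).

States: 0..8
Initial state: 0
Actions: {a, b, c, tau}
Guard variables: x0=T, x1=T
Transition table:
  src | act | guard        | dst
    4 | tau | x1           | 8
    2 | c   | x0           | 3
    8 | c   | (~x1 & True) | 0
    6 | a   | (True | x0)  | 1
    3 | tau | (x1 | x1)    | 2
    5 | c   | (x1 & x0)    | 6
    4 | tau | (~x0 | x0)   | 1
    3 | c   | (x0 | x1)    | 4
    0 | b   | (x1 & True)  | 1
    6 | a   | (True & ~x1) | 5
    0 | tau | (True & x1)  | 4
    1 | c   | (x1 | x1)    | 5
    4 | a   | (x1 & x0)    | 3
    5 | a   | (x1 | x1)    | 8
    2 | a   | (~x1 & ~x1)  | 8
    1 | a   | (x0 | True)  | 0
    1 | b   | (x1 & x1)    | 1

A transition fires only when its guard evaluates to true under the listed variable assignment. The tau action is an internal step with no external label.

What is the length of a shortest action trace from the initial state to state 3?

Breadth-first toward 3:
  Layer 0: {0}
  Layer 1: {1,4}
  Layer 2: {3,5,8}
3 enters at depth 2; path tau·a

Answer: 2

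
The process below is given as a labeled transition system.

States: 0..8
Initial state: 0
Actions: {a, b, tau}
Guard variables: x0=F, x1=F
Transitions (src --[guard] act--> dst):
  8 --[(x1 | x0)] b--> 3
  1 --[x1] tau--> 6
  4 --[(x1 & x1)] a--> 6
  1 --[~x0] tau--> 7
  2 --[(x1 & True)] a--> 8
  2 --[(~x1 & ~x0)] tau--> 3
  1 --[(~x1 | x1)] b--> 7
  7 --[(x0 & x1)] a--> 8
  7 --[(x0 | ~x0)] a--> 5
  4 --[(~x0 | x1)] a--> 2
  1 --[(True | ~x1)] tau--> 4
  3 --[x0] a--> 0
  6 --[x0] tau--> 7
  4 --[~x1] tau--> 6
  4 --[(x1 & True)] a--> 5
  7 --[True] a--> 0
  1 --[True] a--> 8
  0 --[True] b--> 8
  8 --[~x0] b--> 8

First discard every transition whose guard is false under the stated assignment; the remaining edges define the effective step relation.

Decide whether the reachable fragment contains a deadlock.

R = {0,8}
  0: b→8  [1 out]
  8: b→8  [1 out]

Answer: DEADLOCK-FREE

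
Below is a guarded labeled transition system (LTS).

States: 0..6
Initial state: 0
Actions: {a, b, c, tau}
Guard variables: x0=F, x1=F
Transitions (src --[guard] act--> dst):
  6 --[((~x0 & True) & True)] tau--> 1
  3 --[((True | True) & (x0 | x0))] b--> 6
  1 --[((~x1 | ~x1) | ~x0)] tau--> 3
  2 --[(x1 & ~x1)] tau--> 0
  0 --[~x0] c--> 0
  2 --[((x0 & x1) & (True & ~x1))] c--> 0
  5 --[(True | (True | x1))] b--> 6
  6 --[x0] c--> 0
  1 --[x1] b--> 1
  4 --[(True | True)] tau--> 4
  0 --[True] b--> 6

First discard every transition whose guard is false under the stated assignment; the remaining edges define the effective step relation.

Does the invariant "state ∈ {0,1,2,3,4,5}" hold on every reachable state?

Allowed set {0,1,2,3,4,5}
R = {0,1,3,6}
  0: ✓
  1: ✓
  3: ✓
  6: VIOLATES
witness against invariant: b → 6

Answer: INVARIANT VIOLATED at state 6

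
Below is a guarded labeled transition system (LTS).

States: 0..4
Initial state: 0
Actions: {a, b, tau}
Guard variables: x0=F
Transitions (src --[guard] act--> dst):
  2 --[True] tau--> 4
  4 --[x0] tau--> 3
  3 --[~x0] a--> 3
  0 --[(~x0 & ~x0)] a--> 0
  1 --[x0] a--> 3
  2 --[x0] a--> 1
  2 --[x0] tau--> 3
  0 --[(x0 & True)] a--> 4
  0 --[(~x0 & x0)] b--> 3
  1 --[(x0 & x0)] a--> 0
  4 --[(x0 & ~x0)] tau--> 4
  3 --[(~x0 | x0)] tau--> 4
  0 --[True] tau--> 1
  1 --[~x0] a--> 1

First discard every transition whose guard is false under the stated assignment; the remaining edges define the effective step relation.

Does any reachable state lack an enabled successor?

Answer: DEADLOCK-FREE

Analysis:
Reachable = {0,1}
  0: a→0  tau→1  [2 out]
  1: a→1  [1 out]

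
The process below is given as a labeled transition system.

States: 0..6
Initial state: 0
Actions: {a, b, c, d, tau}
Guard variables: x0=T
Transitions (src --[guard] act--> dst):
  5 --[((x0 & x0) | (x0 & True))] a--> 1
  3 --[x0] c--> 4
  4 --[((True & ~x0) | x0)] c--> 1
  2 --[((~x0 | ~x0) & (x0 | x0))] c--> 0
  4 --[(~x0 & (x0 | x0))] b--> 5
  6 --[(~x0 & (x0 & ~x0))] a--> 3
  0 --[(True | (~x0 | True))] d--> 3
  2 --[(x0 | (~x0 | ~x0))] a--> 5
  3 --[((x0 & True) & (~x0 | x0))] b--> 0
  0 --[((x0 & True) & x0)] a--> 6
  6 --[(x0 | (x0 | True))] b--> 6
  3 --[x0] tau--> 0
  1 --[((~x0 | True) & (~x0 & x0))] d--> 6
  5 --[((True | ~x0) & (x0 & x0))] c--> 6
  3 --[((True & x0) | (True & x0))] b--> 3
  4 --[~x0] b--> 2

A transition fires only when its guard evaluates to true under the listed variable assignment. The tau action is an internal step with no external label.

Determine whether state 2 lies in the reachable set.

Answer: UNREACHABLE

Trace:
After dropping false guards: 11 live edges.
Layer 0: {0}
Layer 1: {3,6}  total {0,3,6}
Layer 2: {4}  total {0,3,4,6}
Layer 3: {1}  total {0,1,3,4,6}
R = {0,1,3,4,6}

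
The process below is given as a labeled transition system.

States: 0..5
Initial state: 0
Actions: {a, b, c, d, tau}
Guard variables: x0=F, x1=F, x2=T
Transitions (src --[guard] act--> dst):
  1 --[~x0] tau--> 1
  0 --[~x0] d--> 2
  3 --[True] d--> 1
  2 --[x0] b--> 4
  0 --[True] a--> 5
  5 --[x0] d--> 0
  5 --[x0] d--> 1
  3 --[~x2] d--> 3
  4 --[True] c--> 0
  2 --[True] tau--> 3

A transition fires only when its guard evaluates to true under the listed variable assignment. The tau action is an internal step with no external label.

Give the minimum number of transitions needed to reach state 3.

Answer: 2

Analysis:
BFS to 3:
  depth 0: {0}
  depth 1: {2,5}
  depth 2: {3}
first hit 3 at d=2 via d·tau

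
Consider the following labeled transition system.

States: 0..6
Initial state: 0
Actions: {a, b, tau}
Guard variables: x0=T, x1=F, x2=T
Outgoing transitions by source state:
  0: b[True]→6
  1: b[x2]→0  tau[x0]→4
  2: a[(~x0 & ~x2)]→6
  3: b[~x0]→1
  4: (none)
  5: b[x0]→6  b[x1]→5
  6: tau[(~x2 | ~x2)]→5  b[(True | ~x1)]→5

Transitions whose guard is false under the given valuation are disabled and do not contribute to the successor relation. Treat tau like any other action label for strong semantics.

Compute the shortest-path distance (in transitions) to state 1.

Layered search for 1:
  Layer 0: {0}
  Layer 1: {6}
  Layer 2: {5}
1 never appears.

Answer: UNREACHABLE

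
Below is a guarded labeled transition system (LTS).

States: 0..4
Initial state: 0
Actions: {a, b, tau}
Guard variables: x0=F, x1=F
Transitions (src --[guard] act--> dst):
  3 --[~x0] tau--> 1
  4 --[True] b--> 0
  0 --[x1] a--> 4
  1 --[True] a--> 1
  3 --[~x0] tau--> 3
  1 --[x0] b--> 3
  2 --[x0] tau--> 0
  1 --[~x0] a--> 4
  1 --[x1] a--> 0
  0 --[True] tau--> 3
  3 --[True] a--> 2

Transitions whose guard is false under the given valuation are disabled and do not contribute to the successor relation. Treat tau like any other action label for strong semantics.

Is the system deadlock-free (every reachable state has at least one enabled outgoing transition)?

Reachable = {0,1,2,3,4}
  0: tau→3  [deg 1]
  1: a→1  a→4  [deg 2]
  2: ∅  [STUCK]
  3: a→2  tau→1  tau→3  [deg 3]
  4: b→0  [deg 1]
Path to 2: tau·a

Answer: DEADLOCK at state 2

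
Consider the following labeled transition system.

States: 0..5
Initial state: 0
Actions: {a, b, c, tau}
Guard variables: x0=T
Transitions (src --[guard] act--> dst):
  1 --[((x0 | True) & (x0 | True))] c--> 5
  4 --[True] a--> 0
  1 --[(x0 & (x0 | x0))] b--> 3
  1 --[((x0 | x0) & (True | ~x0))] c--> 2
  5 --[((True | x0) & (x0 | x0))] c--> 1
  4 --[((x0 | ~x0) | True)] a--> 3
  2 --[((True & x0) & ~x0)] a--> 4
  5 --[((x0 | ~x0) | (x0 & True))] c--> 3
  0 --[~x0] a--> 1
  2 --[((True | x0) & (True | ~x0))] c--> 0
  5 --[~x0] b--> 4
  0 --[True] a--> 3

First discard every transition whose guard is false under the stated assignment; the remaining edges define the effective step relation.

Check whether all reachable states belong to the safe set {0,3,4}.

Allowed set {0,3,4}
Reach set: {0,3}
  0: safe
  3: safe

Answer: INVARIANT HOLDS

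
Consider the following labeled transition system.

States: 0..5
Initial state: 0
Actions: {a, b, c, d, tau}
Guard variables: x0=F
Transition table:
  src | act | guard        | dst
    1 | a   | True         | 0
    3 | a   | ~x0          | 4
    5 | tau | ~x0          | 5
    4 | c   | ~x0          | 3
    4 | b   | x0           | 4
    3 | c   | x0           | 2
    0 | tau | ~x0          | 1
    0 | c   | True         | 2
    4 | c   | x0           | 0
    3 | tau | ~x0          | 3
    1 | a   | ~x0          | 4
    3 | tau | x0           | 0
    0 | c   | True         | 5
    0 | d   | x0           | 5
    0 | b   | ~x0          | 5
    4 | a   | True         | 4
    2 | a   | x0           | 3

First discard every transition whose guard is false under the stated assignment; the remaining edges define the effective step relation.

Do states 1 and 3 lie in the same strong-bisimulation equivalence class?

Answer: NOT BISIMILAR

Analysis:
Bisimulation quotient by refinement:
  π0 = {{0,1,2,3,4,5}}
  π1 = {{0},{1},{2},{3},{4},{5}}
Fixed point at round 2; 6 class(es).
1∈{1}, 3∈{3}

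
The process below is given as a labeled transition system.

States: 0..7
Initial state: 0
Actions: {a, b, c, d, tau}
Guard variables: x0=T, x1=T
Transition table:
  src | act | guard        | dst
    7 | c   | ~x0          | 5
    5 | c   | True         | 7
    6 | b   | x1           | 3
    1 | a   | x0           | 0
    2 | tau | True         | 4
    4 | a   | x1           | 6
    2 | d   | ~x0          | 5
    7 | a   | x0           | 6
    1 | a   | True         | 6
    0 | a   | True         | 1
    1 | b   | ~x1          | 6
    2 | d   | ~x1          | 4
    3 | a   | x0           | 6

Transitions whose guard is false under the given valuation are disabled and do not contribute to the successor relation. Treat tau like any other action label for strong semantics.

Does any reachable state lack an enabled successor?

Reachable = {0,1,3,6}
  0: a→1  [1 exit(s)]
  1: a→0  a→6  [2 exit(s)]
  3: a→6  [1 exit(s)]
  6: b→3  [1 exit(s)]

Answer: DEADLOCK-FREE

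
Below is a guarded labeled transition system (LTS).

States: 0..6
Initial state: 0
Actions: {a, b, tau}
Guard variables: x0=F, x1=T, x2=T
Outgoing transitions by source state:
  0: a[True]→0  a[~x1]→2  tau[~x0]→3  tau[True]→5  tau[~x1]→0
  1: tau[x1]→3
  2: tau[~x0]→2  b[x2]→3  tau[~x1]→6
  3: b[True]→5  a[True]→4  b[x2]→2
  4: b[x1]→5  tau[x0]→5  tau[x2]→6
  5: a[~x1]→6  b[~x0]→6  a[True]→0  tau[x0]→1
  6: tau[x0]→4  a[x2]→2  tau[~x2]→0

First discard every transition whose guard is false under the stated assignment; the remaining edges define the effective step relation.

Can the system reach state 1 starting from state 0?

Answer: UNREACHABLE

Analysis:
After dropping false guards: 14 live edges.
Layer 0: {0}
Layer 1: {3,5}  now seen {0,3,5}
Layer 2: {2,4,6}  now seen {0,2,3,4,5,6}
Reach set: {0,2,3,4,5,6}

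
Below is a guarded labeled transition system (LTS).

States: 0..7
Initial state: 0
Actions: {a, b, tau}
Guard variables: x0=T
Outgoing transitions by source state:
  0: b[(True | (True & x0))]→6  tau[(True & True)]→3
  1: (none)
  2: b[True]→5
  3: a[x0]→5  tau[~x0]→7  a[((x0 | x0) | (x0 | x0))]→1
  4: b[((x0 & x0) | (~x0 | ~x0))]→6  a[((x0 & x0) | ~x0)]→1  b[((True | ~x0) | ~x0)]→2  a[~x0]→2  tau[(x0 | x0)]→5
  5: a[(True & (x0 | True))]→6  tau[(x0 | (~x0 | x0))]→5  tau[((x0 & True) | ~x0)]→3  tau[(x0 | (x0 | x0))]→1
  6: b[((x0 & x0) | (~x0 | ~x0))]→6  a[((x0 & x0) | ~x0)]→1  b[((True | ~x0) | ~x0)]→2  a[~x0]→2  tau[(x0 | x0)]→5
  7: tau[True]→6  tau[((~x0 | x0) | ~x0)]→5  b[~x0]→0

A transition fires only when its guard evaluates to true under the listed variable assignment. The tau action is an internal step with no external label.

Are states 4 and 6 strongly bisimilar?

Answer: BISIMILAR

Trace:
Compute ~ classes (split until stable):
  P[0] = {{0,1,2,3,4,5,6,7}}
  P[1] = {{0},{1},{2},{3},{4,6},{5},{7}}
Fixed point at round 2; 7 class(es).
4∈{4,6}, 6∈{4,6}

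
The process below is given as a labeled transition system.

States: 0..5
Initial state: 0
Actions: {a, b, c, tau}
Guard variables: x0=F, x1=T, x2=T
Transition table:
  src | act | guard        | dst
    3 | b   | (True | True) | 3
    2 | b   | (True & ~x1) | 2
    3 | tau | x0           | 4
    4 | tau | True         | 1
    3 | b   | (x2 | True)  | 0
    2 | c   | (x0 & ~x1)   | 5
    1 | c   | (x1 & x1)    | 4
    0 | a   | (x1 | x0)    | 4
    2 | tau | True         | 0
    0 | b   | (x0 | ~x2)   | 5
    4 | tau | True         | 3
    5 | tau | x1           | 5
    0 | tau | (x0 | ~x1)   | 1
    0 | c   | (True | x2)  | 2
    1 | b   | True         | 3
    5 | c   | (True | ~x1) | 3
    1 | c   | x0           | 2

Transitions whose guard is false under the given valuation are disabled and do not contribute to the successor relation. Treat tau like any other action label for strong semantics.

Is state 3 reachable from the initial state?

Answer: REACHABLE

Trace:
After dropping false guards: 11 live edges.
depth 0: {0}
depth 1: {2,4}  now seen {0,2,4}
depth 2: {1,3}  now seen {0,1,2,3,4}
R = {0,1,2,3,4}
witness 3: a·tau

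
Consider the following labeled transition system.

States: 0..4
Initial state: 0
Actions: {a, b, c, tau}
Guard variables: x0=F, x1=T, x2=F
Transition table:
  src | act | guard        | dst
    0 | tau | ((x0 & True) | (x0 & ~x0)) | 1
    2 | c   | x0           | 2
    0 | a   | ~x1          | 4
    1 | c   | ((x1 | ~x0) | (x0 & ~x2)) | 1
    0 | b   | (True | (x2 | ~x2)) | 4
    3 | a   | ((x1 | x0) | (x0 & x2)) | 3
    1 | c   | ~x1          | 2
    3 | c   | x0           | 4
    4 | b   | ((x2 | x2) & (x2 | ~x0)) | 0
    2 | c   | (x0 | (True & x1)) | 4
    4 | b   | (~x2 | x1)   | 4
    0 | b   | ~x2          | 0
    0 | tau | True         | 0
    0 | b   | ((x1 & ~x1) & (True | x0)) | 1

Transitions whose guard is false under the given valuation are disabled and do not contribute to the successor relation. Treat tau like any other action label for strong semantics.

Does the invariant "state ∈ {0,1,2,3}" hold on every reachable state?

Safe = {0,1,2,3}
R = {0,4}
  0: ok
  4: outside
witness against invariant: b → 4

Answer: INVARIANT VIOLATED at state 4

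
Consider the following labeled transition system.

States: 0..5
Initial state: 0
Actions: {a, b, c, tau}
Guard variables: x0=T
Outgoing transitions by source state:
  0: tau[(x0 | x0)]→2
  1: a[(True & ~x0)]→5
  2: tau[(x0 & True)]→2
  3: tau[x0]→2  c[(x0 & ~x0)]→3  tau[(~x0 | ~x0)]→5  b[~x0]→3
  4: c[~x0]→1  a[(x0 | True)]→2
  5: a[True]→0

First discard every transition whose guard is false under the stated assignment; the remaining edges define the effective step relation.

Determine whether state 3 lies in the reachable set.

Answer: UNREACHABLE

Trace:
After dropping false guards: 5 live edges.
depth 0: {0}
depth 1: {2}  cumulative {0,2}
Reach set: {0,2}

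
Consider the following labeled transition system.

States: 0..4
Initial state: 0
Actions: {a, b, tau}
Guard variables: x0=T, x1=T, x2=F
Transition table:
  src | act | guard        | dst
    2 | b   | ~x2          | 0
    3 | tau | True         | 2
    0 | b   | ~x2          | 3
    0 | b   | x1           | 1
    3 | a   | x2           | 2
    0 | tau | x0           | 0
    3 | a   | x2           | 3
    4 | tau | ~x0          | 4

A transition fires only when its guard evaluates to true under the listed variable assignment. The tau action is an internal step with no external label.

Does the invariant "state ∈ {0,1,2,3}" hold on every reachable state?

Answer: INVARIANT HOLDS

Working:
Allowed set {0,1,2,3}
Reach set: {0,1,2,3}
  0: ok
  1: ok
  2: ok
  3: ok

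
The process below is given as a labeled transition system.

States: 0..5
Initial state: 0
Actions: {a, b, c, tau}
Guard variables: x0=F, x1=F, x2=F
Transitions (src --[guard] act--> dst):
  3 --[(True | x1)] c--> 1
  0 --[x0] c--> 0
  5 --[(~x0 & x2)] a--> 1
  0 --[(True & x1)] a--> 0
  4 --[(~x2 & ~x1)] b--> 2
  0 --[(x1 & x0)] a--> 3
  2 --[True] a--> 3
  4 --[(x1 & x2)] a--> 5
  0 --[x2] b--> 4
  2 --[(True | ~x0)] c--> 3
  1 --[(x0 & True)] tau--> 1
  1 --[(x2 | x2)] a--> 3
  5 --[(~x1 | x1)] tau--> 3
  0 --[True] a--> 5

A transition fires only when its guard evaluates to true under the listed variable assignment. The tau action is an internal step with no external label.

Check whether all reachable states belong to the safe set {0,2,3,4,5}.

Answer: INVARIANT VIOLATED at state 1

Trace:
Safe = {0,2,3,4,5}
Reachable = {0,1,3,5}
  0: ok
  1: outside
  3: ok
  5: ok
counterexample path to 1: a·tau·c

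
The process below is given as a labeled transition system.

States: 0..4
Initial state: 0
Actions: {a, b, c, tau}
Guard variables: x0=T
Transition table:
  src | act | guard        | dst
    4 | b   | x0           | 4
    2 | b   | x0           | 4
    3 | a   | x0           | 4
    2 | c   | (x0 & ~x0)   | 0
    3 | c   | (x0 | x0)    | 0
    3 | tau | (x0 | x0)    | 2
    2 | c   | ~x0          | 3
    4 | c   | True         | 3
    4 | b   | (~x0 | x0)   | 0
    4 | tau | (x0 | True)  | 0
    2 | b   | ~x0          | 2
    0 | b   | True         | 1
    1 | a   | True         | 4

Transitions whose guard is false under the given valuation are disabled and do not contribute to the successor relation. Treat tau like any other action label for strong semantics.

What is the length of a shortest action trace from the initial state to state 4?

Answer: 2

Trace:
Breadth-first toward 4:
  Layer 0: {0}
  Layer 1: {1}
  Layer 2: {4}
depth(4)=2, e.g. b·a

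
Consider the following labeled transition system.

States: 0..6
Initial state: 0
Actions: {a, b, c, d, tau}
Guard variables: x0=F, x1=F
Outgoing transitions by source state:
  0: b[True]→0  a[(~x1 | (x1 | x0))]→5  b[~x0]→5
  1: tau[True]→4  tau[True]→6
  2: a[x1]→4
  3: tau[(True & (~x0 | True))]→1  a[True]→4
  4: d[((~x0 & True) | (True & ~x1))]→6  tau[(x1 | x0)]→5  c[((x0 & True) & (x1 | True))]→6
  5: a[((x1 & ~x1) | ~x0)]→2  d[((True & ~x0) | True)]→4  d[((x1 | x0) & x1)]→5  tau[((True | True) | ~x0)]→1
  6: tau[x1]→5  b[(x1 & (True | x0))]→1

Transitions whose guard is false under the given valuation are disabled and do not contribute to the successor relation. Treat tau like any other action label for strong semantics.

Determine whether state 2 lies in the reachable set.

Answer: REACHABLE

Trace:
After dropping false guards: 11 live edges.
depth 0: {0}
depth 1: {5}  cumulative {0,5}
depth 2: {1,2,4}  cumulative {0,1,2,4,5}
depth 3: {6}  cumulative {0,1,2,4,5,6}
Reachable = {0,1,2,4,5,6}
trace reaching 2: b·a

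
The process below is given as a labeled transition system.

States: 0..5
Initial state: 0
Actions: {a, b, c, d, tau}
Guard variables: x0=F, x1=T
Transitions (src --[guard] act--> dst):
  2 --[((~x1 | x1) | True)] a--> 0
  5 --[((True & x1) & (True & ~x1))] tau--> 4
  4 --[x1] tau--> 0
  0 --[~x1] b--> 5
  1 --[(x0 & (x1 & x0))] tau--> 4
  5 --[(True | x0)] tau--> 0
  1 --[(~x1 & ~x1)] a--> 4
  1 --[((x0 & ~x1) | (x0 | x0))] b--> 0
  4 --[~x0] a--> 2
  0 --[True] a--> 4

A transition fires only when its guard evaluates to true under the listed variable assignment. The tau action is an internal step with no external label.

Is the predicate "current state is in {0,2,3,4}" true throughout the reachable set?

Safe = {0,2,3,4}
R = {0,2,4}
  0: safe
  2: safe
  4: safe

Answer: INVARIANT HOLDS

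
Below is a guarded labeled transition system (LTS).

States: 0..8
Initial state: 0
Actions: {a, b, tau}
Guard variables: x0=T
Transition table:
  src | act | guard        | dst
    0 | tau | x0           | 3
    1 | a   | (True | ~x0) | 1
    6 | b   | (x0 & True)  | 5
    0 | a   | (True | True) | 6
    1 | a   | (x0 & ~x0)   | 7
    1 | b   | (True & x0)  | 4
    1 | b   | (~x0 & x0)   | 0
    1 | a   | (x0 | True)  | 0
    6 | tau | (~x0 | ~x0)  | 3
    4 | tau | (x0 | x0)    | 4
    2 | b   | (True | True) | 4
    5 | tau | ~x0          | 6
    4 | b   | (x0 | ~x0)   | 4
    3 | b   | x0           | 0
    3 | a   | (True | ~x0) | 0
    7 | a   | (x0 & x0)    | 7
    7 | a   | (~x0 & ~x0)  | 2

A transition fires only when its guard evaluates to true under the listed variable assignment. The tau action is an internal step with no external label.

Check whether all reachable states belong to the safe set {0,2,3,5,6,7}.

Answer: INVARIANT HOLDS

Working:
Allowed set {0,2,3,5,6,7}
Reach set: {0,3,5,6}
  0: ok
  3: ok
  5: ok
  6: ok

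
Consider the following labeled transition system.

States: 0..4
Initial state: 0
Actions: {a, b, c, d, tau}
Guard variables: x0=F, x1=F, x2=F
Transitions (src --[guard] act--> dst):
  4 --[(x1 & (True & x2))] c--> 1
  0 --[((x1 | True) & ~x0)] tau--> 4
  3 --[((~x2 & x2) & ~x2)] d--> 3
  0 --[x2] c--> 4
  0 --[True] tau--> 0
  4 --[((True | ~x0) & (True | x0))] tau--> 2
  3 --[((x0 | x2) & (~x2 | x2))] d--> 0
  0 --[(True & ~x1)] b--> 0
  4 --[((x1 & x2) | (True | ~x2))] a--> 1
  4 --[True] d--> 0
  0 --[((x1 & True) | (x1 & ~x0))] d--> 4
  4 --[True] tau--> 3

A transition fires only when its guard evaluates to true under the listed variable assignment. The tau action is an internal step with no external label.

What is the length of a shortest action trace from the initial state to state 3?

Answer: 2

Trace:
Breadth-first toward 3:
  depth 0: {0}
  depth 1: {4}
  depth 2: {1,2,3}
3 enters at depth 2; path tau·tau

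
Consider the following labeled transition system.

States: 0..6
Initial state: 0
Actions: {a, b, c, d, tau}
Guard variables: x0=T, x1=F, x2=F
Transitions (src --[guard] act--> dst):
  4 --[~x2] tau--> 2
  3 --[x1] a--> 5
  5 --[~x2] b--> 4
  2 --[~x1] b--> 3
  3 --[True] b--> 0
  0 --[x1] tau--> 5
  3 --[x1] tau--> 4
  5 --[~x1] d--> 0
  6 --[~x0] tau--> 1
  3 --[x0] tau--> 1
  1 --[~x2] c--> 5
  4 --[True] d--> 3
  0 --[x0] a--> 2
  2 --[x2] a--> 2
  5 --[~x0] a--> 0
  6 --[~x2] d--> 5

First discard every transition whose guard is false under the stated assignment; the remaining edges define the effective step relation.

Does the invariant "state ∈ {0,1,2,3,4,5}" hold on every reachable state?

Safe = {0,1,2,3,4,5}
Reachable = {0,1,2,3,4,5}
  0: ✓
  1: ✓
  2: ✓
  3: ✓
  4: ✓
  5: ✓

Answer: INVARIANT HOLDS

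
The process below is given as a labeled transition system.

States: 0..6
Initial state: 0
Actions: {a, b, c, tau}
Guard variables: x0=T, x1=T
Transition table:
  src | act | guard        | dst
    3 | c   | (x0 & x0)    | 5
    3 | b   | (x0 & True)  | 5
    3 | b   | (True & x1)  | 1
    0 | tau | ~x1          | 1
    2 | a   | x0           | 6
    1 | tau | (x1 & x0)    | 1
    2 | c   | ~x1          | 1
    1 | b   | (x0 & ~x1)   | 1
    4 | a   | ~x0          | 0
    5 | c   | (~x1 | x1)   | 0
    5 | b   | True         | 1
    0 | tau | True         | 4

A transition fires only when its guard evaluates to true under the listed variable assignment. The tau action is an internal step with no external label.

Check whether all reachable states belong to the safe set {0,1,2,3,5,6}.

Inv-set: {0,1,2,3,5,6}
Reachable = {0,4}
  0: safe
  4: ✗ unsafe
counterexample path to 4: tau

Answer: INVARIANT VIOLATED at state 4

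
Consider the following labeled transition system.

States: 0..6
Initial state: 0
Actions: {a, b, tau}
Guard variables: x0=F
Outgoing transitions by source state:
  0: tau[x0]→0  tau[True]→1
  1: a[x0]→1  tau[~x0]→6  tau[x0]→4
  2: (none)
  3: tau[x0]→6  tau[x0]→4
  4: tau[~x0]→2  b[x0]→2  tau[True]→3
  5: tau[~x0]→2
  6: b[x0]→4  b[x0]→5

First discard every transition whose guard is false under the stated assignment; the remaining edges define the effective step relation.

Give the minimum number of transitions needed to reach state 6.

Answer: 2

Analysis:
Layered search for 6:
  Layer 0: {0}
  Layer 1: {1}
  Layer 2: {6}
depth(6)=2, e.g. tau·tau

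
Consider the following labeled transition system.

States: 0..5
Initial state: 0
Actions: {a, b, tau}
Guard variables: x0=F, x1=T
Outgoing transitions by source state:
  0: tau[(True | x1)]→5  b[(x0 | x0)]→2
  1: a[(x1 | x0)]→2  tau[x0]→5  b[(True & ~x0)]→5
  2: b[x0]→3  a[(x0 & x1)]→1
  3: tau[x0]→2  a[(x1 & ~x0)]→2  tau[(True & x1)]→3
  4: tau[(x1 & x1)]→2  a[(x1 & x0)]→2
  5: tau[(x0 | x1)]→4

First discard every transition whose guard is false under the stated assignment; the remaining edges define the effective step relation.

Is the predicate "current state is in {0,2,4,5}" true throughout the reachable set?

Answer: INVARIANT HOLDS

Working:
Safe = {0,2,4,5}
Reachable = {0,2,4,5}
  0: safe
  2: safe
  4: safe
  5: safe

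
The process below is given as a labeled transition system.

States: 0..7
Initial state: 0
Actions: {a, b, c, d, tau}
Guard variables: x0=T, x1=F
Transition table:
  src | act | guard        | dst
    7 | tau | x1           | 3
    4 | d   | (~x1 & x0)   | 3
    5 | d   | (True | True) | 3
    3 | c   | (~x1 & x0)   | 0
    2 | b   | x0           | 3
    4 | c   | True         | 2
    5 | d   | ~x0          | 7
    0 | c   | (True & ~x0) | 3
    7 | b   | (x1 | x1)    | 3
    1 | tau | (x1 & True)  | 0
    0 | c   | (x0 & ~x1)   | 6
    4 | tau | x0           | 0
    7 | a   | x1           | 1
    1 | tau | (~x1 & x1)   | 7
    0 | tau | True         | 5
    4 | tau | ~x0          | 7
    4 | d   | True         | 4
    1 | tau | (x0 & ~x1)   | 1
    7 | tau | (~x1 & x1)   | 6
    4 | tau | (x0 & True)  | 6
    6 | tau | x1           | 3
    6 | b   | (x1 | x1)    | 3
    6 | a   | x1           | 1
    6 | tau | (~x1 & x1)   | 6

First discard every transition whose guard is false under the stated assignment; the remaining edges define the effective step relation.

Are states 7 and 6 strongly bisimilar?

Answer: BISIMILAR

Analysis:
Compute ~ classes (split until stable):
  round 0: {{0,1,2,3,4,5,6,7}}
  round 1: {{0},{1},{2},{3},{4},{5},{6,7}}
7 equivalence class(es) (converged in 2)
class of 7: {6,7}; class of 6: {6,7}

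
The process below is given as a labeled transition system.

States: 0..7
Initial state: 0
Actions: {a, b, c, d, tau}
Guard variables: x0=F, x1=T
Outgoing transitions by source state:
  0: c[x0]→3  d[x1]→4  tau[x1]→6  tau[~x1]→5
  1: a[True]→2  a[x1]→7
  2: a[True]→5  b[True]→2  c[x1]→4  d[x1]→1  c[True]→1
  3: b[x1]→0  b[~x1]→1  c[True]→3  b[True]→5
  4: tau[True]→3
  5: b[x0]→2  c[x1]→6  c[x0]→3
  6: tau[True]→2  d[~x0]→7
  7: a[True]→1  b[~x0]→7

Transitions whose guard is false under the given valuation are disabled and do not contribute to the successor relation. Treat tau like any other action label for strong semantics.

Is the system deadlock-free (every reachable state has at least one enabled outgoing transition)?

Answer: DEADLOCK-FREE

Working:
Reach set: {0,1,2,3,4,5,6,7}
  0: d→4  tau→6  [deg 2]
  1: a→2  a→7  [deg 2]
  2: a→5  b→2  c→1  c→4  d→1  [deg 5]
  3: b→0  b→5  c→3  [deg 3]
  4: tau→3  [deg 1]
  5: c→6  [deg 1]
  6: d→7  tau→2  [deg 2]
  7: a→1  b→7  [deg 2]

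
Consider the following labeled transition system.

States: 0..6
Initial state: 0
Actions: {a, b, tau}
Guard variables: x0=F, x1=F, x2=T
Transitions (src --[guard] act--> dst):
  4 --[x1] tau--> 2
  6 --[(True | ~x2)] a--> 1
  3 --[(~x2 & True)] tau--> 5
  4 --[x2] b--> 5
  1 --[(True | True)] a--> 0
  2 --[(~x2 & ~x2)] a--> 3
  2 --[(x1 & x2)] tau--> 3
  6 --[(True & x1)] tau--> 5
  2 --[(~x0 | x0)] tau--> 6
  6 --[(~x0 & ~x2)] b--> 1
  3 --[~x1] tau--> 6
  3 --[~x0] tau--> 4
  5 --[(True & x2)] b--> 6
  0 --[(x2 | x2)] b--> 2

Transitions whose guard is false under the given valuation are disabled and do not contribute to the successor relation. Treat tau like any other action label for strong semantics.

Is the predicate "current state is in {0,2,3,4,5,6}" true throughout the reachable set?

Inv-set: {0,2,3,4,5,6}
Reach set: {0,1,2,6}
  0: safe
  1: VIOLATES
  2: safe
  6: safe
reach 1 via b·tau·a — violates

Answer: INVARIANT VIOLATED at state 1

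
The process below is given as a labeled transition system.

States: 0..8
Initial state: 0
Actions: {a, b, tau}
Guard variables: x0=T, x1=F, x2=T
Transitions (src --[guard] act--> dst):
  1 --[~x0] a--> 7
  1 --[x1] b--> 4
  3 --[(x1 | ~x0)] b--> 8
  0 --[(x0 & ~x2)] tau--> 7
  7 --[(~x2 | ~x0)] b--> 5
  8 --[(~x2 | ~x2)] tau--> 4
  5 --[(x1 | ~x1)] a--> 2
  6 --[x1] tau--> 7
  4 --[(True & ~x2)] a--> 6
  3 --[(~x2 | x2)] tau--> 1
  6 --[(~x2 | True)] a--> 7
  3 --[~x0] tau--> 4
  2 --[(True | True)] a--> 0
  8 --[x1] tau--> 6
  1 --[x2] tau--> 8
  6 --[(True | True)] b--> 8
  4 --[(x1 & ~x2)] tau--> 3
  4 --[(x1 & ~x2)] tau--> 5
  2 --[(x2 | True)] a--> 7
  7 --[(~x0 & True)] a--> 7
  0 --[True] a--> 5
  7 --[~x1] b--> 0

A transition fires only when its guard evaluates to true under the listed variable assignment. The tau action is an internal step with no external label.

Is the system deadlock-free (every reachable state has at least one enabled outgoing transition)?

Answer: DEADLOCK-FREE

Analysis:
Reachable = {0,2,5,7}
  0: a→5  [1 out]
  2: a→0  a→7  [2 out]
  5: a→2  [1 out]
  7: b→0  [1 out]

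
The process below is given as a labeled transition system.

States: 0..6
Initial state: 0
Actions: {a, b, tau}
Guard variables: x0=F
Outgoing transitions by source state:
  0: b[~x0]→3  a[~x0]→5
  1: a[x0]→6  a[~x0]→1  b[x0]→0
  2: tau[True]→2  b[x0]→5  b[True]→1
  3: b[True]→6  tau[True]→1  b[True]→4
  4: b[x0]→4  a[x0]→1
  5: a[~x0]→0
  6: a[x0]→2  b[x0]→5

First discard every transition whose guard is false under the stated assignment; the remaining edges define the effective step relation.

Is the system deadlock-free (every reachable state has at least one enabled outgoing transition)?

Answer: DEADLOCK at state 4

Trace:
Reach set: {0,1,3,4,5,6}
  0: a→5  b→3  [2 out]
  1: a→1  [1 out]
  3: b→4  b→6  tau→1  [3 out]
  4: ∅  [deadlock]
  5: a→0  [1 out]
  6: ∅  [deadlock]
witness 4: b·b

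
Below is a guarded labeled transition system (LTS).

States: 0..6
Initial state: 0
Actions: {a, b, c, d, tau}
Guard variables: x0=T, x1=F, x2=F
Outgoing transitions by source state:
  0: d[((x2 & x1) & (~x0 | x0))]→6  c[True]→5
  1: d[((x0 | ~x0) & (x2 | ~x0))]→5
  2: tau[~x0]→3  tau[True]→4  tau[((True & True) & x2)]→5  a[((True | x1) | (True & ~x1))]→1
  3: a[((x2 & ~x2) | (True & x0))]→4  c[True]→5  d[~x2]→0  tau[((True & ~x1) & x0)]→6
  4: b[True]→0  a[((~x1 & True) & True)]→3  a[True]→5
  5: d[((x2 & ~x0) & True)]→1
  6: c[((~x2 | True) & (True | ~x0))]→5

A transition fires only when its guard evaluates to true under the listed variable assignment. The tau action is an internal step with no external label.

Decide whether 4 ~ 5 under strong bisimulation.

Answer: NOT BISIMILAR

Trace:
Bisimulation quotient by refinement:
  P[0] = {{0,1,2,3,4,5,6}}
  P[1] = {{0,6},{1,5},{2},{3},{4}}
5 equivalence class(es) (converged in 2)
4∈{4}, 5∈{1,5}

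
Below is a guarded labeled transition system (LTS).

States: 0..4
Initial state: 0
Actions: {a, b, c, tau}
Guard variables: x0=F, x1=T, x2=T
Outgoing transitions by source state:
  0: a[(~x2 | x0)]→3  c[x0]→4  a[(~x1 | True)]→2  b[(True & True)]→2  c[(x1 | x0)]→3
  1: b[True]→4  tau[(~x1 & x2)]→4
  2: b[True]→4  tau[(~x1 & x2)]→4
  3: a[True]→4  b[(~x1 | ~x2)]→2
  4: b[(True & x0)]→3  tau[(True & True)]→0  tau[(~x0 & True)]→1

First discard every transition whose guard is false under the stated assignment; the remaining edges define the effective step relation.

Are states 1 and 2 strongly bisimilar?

Answer: BISIMILAR

Analysis:
Bisimulation quotient by refinement:
  π0 = {{0,1,2,3,4}}
  π1 = {{0},{1,2},{3},{4}}
stable after 2 split(s): 4 block(s)
[1]={1,2}  [2]={1,2}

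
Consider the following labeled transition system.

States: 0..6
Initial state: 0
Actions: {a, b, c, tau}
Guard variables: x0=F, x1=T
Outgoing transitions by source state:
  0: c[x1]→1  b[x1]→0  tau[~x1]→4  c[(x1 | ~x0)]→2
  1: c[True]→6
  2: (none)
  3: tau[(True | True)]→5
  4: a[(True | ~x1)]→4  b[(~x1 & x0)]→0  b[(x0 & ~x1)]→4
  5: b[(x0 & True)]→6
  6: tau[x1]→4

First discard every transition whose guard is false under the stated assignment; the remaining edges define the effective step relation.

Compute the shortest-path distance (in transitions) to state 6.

Answer: 2

Trace:
BFS to 6:
  L0 = {0}
  L1 = {1,2}
  L2 = {6}
depth(6)=2, e.g. c·c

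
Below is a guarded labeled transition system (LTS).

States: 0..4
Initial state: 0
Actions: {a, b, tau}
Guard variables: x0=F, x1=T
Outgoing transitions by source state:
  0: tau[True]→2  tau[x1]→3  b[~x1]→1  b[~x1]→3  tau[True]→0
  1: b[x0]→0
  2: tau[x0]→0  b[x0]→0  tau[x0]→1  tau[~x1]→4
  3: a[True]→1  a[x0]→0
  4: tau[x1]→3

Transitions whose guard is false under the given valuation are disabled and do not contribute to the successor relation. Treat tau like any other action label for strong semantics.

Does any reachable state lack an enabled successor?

Answer: DEADLOCK at state 1

Analysis:
Reach set: {0,1,2,3}
  0: tau→0  tau→2  tau→3  [deg 3]
  1: ∅  [deadlock]
  2: ∅  [deadlock]
  3: a→1  [deg 1]
Path to 1: tau·a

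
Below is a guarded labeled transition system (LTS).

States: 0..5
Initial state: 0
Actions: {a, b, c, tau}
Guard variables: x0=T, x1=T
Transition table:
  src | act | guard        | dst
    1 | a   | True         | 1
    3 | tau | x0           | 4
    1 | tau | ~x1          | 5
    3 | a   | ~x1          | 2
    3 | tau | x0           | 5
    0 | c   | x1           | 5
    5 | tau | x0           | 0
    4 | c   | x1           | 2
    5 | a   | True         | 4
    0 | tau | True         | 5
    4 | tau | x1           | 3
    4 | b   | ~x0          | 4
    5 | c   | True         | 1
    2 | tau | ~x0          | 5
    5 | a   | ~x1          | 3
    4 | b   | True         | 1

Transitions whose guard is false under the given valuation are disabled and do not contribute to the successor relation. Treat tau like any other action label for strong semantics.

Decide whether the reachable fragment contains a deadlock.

Answer: DEADLOCK at state 2

Analysis:
R = {0,1,2,3,4,5}
  0: c→5  tau→5  [2 out]
  1: a→1  [1 out]
  2: ∅  [STUCK]
  3: tau→4  tau→5  [2 out]
  4: b→1  c→2  tau→3  [3 out]
  5: a→4  c→1  tau→0  [3 out]
trace reaching 2: c·a·c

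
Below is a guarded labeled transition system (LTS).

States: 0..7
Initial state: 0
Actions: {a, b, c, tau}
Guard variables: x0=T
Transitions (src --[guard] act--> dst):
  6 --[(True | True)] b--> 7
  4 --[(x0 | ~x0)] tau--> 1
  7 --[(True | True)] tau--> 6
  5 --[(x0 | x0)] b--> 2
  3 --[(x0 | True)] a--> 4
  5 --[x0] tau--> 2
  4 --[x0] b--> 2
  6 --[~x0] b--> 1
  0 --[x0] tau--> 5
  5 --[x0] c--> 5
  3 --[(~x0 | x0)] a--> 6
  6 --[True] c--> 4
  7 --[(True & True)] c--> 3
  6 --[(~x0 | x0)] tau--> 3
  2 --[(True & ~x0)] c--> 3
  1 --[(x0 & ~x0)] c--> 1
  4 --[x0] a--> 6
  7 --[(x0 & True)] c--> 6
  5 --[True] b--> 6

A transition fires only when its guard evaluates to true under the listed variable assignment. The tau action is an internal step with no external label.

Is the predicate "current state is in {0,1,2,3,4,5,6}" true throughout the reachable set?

Safe = {0,1,2,3,4,5,6}
R = {0,1,2,3,4,5,6,7}
  0: ✓
  1: ✓
  2: ✓
  3: ✓
  4: ✓
  5: ✓
  6: ✓
  7: outside
counterexample path to 7: tau·b·b

Answer: INVARIANT VIOLATED at state 7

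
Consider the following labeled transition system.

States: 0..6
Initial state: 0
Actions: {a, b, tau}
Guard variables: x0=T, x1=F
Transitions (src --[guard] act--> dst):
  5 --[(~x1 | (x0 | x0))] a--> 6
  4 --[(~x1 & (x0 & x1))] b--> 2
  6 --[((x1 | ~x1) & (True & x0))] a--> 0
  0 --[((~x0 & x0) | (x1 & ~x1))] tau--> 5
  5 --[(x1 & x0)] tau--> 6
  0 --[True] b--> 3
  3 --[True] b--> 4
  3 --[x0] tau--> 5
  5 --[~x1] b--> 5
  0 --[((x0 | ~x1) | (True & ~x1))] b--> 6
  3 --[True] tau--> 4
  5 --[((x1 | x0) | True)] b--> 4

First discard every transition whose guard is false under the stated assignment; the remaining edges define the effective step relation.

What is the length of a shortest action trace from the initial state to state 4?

Layered search for 4:
  depth 0: {0}
  depth 1: {3,6}
  depth 2: {4,5}
first hit 4 at d=2 via b·b

Answer: 2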